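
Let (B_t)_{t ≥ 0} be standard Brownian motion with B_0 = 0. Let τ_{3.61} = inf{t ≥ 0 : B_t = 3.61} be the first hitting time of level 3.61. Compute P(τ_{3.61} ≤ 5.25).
P(τ_{3.61} ≤ 5.25) = 2(1 − Φ(3.61/√5.25)) = 2(1 − Φ(1.5755)) ≈ 0.1151

By the reflection principle for standard BM, P(τ_b ≤ t) = 2 · P(B_t ≥ b). Since B_t ~ N(0, t), P(B_t ≥ 3.61) = 1 − Φ(3.61/√t) = 1 − Φ(3.61/√5.25) = 1 − Φ(1.5755) ≈ 0.05757. Doubling: P(τ_{3.61} ≤ 5.25) ≈ 2 · 0.05757 = 0.11514 ≈ 0.1151.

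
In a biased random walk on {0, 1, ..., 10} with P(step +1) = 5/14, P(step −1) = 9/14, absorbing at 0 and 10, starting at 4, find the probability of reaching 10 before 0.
P(hit 10 before 0) = (1 − (9/5)^4) / (1 − (9/5)^10) = 1656250/62089621

Let u_k denote P(reach 10 before 0 | start at k). Boundary: u_0 = 0, u_10 = 1. Recurrence: u_k = 5/14·u_{k+1} + 9/14·u_{k-1} for 1 ≤ k ≤ 9. Try u_k = A + B·r^k with r = q/p = (9/14)/(5/14) = 9/5. Substitution satisfies the recurrence; boundary conditions give:
  u_k = (1 − r^k) / (1 − r^N) = (1 − (9/5)^4) / (1 − (9/5)^10) = 1656250/62089621.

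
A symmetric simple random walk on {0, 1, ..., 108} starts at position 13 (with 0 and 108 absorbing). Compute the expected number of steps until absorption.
E[τ | X_0 = 13] = 1235

Let v_k = E[τ | X_0 = k]. Boundary: v_0 = v_108 = 0. Recurrence: v_k = 1 + (v_{k-1} + v_{k+1})/2 for 1 ≤ k ≤ 107. The particular solution to v_k − (v_{k-1} + v_{k+1})/2 = 1 is v_k = −k^2. Adding homogeneous solution A + B k and matching boundaries gives v_k = k (108 − k). Substituting k = 13: v_13 = 13 · 95 = 1235.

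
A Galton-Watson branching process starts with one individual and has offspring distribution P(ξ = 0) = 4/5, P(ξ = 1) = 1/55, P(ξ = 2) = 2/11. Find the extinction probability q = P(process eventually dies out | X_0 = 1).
q = 1

Mean offspring μ = 0·4/5 + 1·1/55 + 2·2/11 = 21/55 ≤ 1. For μ ≤ 1 with offspring not concentrated at 1, the Galton-Watson process goes extinct almost surely, so q = 1.
(Algebraic check: The pgf is f(s) = 4/5 + 1/55·s + 2/11·s². The extinction probability q is the smallest fixed point of f in [0, 1]. Setting s = f(s):
  2/11·s² + (1/55 − 1)·s + 4/5 = 0
  2/11·s² − (4/5 + 2/11)·s + 4/5 = 0
which factors as (s − 1)·(2/11·s − 4/5) = 0, giving roots s = 1 and s = (4/5)/(2/11) = 22/5. Since 22/5 ≥ 1, the smallest root in [0, 1] is s = 1.)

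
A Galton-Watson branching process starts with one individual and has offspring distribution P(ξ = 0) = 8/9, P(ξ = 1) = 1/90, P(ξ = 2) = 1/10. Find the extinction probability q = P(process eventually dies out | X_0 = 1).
q = 1

Mean offspring μ = 0·8/9 + 1·1/90 + 2·1/10 = 19/90 ≤ 1. For μ ≤ 1 with offspring not concentrated at 1, the Galton-Watson process goes extinct almost surely, so q = 1.
(Algebraic check: The pgf is f(s) = 8/9 + 1/90·s + 1/10·s². The extinction probability q is the smallest fixed point of f in [0, 1]. Setting s = f(s):
  1/10·s² + (1/90 − 1)·s + 8/9 = 0
  1/10·s² − (8/9 + 1/10)·s + 8/9 = 0
which factors as (s − 1)·(1/10·s − 8/9) = 0, giving roots s = 1 and s = (8/9)/(1/10) = 80/9. Since 80/9 ≥ 1, the smallest root in [0, 1] is s = 1.)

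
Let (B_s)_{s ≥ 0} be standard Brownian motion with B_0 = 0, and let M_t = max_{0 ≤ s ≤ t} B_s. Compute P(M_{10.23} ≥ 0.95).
P(M_{10.23} ≥ 0.95) = 2·P(B_{10.23} ≥ 0.95) = 2(1 − Φ(0.95/√10.23)) ≈ 0.7665

By the reflection principle for Brownian motion, P(M_t ≥ a) = 2 · P(B_t ≥ a) for a ≥ 0. Since B_t ~ N(0, t), P(B_t ≥ 0.95) = 1 − Φ(0.95/√t) = 1 − Φ(0.95/√10.23) = 1 − Φ(0.2970). So
  P(M_{10.23} ≥ 0.95) = 2(1 − Φ(0.2970)) ≈ 0.7665.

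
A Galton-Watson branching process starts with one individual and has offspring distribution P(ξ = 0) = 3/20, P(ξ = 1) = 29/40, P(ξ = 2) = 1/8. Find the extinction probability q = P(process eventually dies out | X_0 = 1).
q = 1

Mean offspring μ = 0·3/20 + 1·29/40 + 2·1/8 = 39/40 ≤ 1. For μ ≤ 1 with offspring not concentrated at 1, the Galton-Watson process goes extinct almost surely, so q = 1.
(Algebraic check: The pgf is f(s) = 3/20 + 29/40·s + 1/8·s². The extinction probability q is the smallest fixed point of f in [0, 1]. Setting s = f(s):
  1/8·s² + (29/40 − 1)·s + 3/20 = 0
  1/8·s² − (3/20 + 1/8)·s + 3/20 = 0
which factors as (s − 1)·(1/8·s − 3/20) = 0, giving roots s = 1 and s = (3/20)/(1/8) = 6/5. Since 6/5 ≥ 1, the smallest root in [0, 1] is s = 1.)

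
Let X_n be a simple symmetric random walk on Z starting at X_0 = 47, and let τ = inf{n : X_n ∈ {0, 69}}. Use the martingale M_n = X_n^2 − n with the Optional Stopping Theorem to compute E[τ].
E[τ] = 1034

M_n = X_n^2 − n is a martingale (since E[X_{n+1}^2 | F_n] = X_n^2 + 1). By OST (τ has finite mean in a bounded region), E[M_τ] = E[M_0] = X_0^2 − 0 = 47^2 = 2209. Also E[M_τ] = E[X_τ^2] − E[τ]. The walk exits at 0 or 69, with P(hit 69 first) = 47/69, so E[X_τ^2] = 69^2 · 47/69 + 0 = 3243. Thus E[τ] = E[X_τ^2] − E[M_τ] = 3243 − 2209 = 1034 = 47(69 − 47) = 1034.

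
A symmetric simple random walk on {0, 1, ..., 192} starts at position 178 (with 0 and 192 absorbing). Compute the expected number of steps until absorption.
E[τ | X_0 = 178] = 2492

Let v_k = E[τ | X_0 = k]. Boundary: v_0 = v_192 = 0. Recurrence: v_k = 1 + (v_{k-1} + v_{k+1})/2 for 1 ≤ k ≤ 191. The particular solution to v_k − (v_{k-1} + v_{k+1})/2 = 1 is v_k = −k^2. Adding homogeneous solution A + B k and matching boundaries gives v_k = k (192 − k). Substituting k = 178: v_178 = 178 · 14 = 2492.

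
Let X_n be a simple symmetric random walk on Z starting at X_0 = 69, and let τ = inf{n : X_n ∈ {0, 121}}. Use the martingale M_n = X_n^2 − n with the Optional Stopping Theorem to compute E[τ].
E[τ] = 3588

M_n = X_n^2 − n is a martingale (since E[X_{n+1}^2 | F_n] = X_n^2 + 1). By OST (τ has finite mean in a bounded region), E[M_τ] = E[M_0] = X_0^2 − 0 = 69^2 = 4761. Also E[M_τ] = E[X_τ^2] − E[τ]. The walk exits at 0 or 121, with P(hit 121 first) = 69/121, so E[X_τ^2] = 121^2 · 69/121 + 0 = 8349. Thus E[τ] = E[X_τ^2] − E[M_τ] = 8349 − 4761 = 3588 = 69(121 − 69) = 3588.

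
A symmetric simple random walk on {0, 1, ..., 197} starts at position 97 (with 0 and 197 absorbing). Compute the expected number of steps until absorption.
E[τ | X_0 = 97] = 9700

Let v_k = E[τ | X_0 = k]. Boundary: v_0 = v_197 = 0. Recurrence: v_k = 1 + (v_{k-1} + v_{k+1})/2 for 1 ≤ k ≤ 196. The particular solution to v_k − (v_{k-1} + v_{k+1})/2 = 1 is v_k = −k^2. Adding homogeneous solution A + B k and matching boundaries gives v_k = k (197 − k). Substituting k = 97: v_97 = 97 · 100 = 9700.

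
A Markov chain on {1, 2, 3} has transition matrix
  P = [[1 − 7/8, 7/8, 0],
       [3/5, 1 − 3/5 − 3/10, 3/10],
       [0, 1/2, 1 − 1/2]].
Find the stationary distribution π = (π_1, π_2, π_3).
π = (3/10, 7/16, 21/80)

This is a birth-death chain on three states, which satisfies detailed balance: π_1 · P_{12} = π_2 · P_{21} and π_2 · P_{23} = π_3 · P_{32}.
From π_1 · 7/8 = π_2 · 3/5: π_2/π_1 = (7/8)/(3/5) = 35/24.
From π_2 · 3/10 = π_3 · 1/2: π_3/π_2 = (3/10)/(1/2) = 3/5.
Take π_1 proportional to 1; then unnormalized π = (1, 35/24, 7/8). Normalize by dividing by the sum 10/3:
  π = (3/10, 7/16, 21/80).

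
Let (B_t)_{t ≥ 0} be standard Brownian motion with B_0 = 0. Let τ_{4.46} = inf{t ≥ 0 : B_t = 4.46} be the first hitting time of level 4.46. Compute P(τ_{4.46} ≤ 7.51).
P(τ_{4.46} ≤ 7.51) = 2(1 − Φ(4.46/√7.51)) = 2(1 − Φ(1.6275)) ≈ 0.1036

By the reflection principle for standard BM, P(τ_b ≤ t) = 2 · P(B_t ≥ b). Since B_t ~ N(0, t), P(B_t ≥ 4.46) = 1 − Φ(4.46/√t) = 1 − Φ(4.46/√7.51) = 1 − Φ(1.6275) ≈ 0.05182. Doubling: P(τ_{4.46} ≤ 7.51) ≈ 2 · 0.05182 = 0.10364 ≈ 0.1036.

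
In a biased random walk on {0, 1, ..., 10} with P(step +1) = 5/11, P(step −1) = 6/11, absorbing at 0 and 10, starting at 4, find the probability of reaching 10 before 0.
P(hit 10 before 0) = (1 − (6/5)^4) / (1 − (6/5)^10) = 953125/4609141

Let u_k denote P(reach 10 before 0 | start at k). Boundary: u_0 = 0, u_10 = 1. Recurrence: u_k = 5/11·u_{k+1} + 6/11·u_{k-1} for 1 ≤ k ≤ 9. Try u_k = A + B·r^k with r = q/p = (6/11)/(5/11) = 6/5. Substitution satisfies the recurrence; boundary conditions give:
  u_k = (1 − r^k) / (1 − r^N) = (1 − (6/5)^4) / (1 − (6/5)^10) = 953125/4609141.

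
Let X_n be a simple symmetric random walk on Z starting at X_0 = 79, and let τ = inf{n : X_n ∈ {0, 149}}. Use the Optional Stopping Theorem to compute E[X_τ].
E[X_τ] = 79

X_n is a martingale and τ is a bounded-mean stopping time (indeed τ is finite a.s. with bounded expectation since the walk is in a bounded region). By the OST, E[X_τ] = E[X_0] = 79. Equivalently: E[X_τ] = 149 · P(hit 149 first) + 0 · P(hit 0 first) = 149 · (79/149) = 79.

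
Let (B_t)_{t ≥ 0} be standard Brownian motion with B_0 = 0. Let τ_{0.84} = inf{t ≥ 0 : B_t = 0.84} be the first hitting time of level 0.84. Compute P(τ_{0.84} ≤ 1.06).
P(τ_{0.84} ≤ 1.06) = 2(1 − Φ(0.84/√1.06)) = 2(1 − Φ(0.8159)) ≈ 0.4146

By the reflection principle for standard BM, P(τ_b ≤ t) = 2 · P(B_t ≥ b). Since B_t ~ N(0, t), P(B_t ≥ 0.84) = 1 − Φ(0.84/√t) = 1 − Φ(0.84/√1.06) = 1 − Φ(0.8159) ≈ 0.20728. Doubling: P(τ_{0.84} ≤ 1.06) ≈ 2 · 0.20728 = 0.41456 ≈ 0.4146.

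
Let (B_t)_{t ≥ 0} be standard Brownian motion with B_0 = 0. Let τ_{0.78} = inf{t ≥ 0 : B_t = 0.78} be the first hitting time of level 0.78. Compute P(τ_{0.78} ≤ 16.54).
P(τ_{0.78} ≤ 16.54) = 2(1 − Φ(0.78/√16.54)) = 2(1 − Φ(0.1918)) ≈ 0.8479

By the reflection principle for standard BM, P(τ_b ≤ t) = 2 · P(B_t ≥ b). Since B_t ~ N(0, t), P(B_t ≥ 0.78) = 1 − Φ(0.78/√t) = 1 − Φ(0.78/√16.54) = 1 − Φ(0.1918) ≈ 0.42395. Doubling: P(τ_{0.78} ≤ 16.54) ≈ 2 · 0.42395 = 0.84790 ≈ 0.8479.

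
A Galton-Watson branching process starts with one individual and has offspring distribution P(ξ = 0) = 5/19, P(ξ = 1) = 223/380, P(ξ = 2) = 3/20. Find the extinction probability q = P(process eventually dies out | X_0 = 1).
q = 1

Mean offspring μ = 0·5/19 + 1·223/380 + 2·3/20 = 337/380 ≤ 1. For μ ≤ 1 with offspring not concentrated at 1, the Galton-Watson process goes extinct almost surely, so q = 1.
(Algebraic check: The pgf is f(s) = 5/19 + 223/380·s + 3/20·s². The extinction probability q is the smallest fixed point of f in [0, 1]. Setting s = f(s):
  3/20·s² + (223/380 − 1)·s + 5/19 = 0
  3/20·s² − (5/19 + 3/20)·s + 5/19 = 0
which factors as (s − 1)·(3/20·s − 5/19) = 0, giving roots s = 1 and s = (5/19)/(3/20) = 100/57. Since 100/57 ≥ 1, the smallest root in [0, 1] is s = 1.)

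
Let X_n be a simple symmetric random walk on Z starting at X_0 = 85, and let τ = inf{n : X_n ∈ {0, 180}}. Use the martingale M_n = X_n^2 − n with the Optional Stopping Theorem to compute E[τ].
E[τ] = 8075

M_n = X_n^2 − n is a martingale (since E[X_{n+1}^2 | F_n] = X_n^2 + 1). By OST (τ has finite mean in a bounded region), E[M_τ] = E[M_0] = X_0^2 − 0 = 85^2 = 7225. Also E[M_τ] = E[X_τ^2] − E[τ]. The walk exits at 0 or 180, with P(hit 180 first) = 85/180, so E[X_τ^2] = 180^2 · 85/180 + 0 = 15300. Thus E[τ] = E[X_τ^2] − E[M_τ] = 15300 − 7225 = 8075 = 85(180 − 85) = 8075.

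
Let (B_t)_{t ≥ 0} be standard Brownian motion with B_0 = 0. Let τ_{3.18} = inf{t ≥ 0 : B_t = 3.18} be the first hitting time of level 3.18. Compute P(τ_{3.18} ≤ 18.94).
P(τ_{3.18} ≤ 18.94) = 2(1 − Φ(3.18/√18.94)) = 2(1 − Φ(0.7307)) ≈ 0.4650

By the reflection principle for standard BM, P(τ_b ≤ t) = 2 · P(B_t ≥ b). Since B_t ~ N(0, t), P(B_t ≥ 3.18) = 1 − Φ(3.18/√t) = 1 − Φ(3.18/√18.94) = 1 − Φ(0.7307) ≈ 0.23248. Doubling: P(τ_{3.18} ≤ 18.94) ≈ 2 · 0.23248 = 0.46496 ≈ 0.4650.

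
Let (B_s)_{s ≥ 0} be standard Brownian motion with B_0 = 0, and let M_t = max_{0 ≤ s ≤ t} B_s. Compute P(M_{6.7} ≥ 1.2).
P(M_{6.7} ≥ 1.2) = 2·P(B_{6.7} ≥ 1.2) = 2(1 − Φ(1.2/√6.7)) ≈ 0.6429

By the reflection principle for Brownian motion, P(M_t ≥ a) = 2 · P(B_t ≥ a) for a ≥ 0. Since B_t ~ N(0, t), P(B_t ≥ 1.2) = 1 − Φ(1.2/√t) = 1 − Φ(1.2/√6.7) = 1 − Φ(0.4636). So
  P(M_{6.7} ≥ 1.2) = 2(1 − Φ(0.4636)) ≈ 0.6429.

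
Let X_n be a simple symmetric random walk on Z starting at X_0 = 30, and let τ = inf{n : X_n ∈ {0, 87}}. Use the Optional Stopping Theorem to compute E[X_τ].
E[X_τ] = 30

X_n is a martingale and τ is a bounded-mean stopping time (indeed τ is finite a.s. with bounded expectation since the walk is in a bounded region). By the OST, E[X_τ] = E[X_0] = 30. Equivalently: E[X_τ] = 87 · P(hit 87 first) + 0 · P(hit 0 first) = 87 · (30/87) = 30.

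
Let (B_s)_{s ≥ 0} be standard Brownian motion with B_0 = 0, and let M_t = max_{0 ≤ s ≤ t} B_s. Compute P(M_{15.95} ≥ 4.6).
P(M_{15.95} ≥ 4.6) = 2·P(B_{15.95} ≥ 4.6) = 2(1 − Φ(4.6/√15.95)) ≈ 0.2494

By the reflection principle for Brownian motion, P(M_t ≥ a) = 2 · P(B_t ≥ a) for a ≥ 0. Since B_t ~ N(0, t), P(B_t ≥ 4.6) = 1 − Φ(4.6/√t) = 1 − Φ(4.6/√15.95) = 1 − Φ(1.1518). So
  P(M_{15.95} ≥ 4.6) = 2(1 − Φ(1.1518)) ≈ 0.2494.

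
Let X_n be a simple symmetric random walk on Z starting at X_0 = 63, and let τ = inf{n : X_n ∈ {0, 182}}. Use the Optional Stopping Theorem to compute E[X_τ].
E[X_τ] = 63

X_n is a martingale and τ is a bounded-mean stopping time (indeed τ is finite a.s. with bounded expectation since the walk is in a bounded region). By the OST, E[X_τ] = E[X_0] = 63. Equivalently: E[X_τ] = 182 · P(hit 182 first) + 0 · P(hit 0 first) = 182 · (63/182) = 63.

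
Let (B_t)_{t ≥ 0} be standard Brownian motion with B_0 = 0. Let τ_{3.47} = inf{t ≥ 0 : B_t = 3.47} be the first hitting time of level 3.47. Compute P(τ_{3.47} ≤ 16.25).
P(τ_{3.47} ≤ 16.25) = 2(1 − Φ(3.47/√16.25)) = 2(1 − Φ(0.8608)) ≈ 0.3893

By the reflection principle for standard BM, P(τ_b ≤ t) = 2 · P(B_t ≥ b). Since B_t ~ N(0, t), P(B_t ≥ 3.47) = 1 − Φ(3.47/√t) = 1 − Φ(3.47/√16.25) = 1 − Φ(0.8608) ≈ 0.19467. Doubling: P(τ_{3.47} ≤ 16.25) ≈ 2 · 0.19467 = 0.38934 ≈ 0.3893.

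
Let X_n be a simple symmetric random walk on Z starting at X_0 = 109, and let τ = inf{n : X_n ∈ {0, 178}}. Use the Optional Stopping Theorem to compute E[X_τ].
E[X_τ] = 109

X_n is a martingale and τ is a bounded-mean stopping time (indeed τ is finite a.s. with bounded expectation since the walk is in a bounded region). By the OST, E[X_τ] = E[X_0] = 109. Equivalently: E[X_τ] = 178 · P(hit 178 first) + 0 · P(hit 0 first) = 178 · (109/178) = 109.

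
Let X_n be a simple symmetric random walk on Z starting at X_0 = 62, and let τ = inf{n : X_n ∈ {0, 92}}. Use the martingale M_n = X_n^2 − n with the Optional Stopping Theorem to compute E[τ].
E[τ] = 1860

M_n = X_n^2 − n is a martingale (since E[X_{n+1}^2 | F_n] = X_n^2 + 1). By OST (τ has finite mean in a bounded region), E[M_τ] = E[M_0] = X_0^2 − 0 = 62^2 = 3844. Also E[M_τ] = E[X_τ^2] − E[τ]. The walk exits at 0 or 92, with P(hit 92 first) = 62/92, so E[X_τ^2] = 92^2 · 62/92 + 0 = 5704. Thus E[τ] = E[X_τ^2] − E[M_τ] = 5704 − 3844 = 1860 = 62(92 − 62) = 1860.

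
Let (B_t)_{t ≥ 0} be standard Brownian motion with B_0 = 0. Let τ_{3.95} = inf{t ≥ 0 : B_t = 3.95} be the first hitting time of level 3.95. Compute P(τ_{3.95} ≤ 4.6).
P(τ_{3.95} ≤ 4.6) = 2(1 − Φ(3.95/√4.6)) = 2(1 − Φ(1.8417)) ≈ 0.0655

By the reflection principle for standard BM, P(τ_b ≤ t) = 2 · P(B_t ≥ b). Since B_t ~ N(0, t), P(B_t ≥ 3.95) = 1 − Φ(3.95/√t) = 1 − Φ(3.95/√4.6) = 1 − Φ(1.8417) ≈ 0.03276. Doubling: P(τ_{3.95} ≤ 4.6) ≈ 2 · 0.03276 = 0.06552 ≈ 0.0655.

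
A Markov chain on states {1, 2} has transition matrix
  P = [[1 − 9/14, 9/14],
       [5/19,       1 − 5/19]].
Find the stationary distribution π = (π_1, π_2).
π_1 = 70/241, π_2 = 171/241

Solve πP = π with π_1 + π_2 = 1. From πP = π: π_1 · (1 − 9/14) + π_2 · 5/19 = π_1 ⇒ π_2 · 5/19 = π_1 · 9/14 ⇒ π_2/π_1 = (9/14)/(5/19) = 171/70. Together with π_1 + π_2 = 1:
  π_1 = (5/19)/(9/14 + 5/19) = (5/19)/(241/266) = 70/241,
  π_2 = (9/14)/(9/14 + 5/19) = (9/14)/(241/266) = 171/241.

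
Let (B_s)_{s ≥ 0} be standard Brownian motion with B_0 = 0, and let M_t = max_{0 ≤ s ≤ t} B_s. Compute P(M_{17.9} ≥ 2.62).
P(M_{17.9} ≥ 2.62) = 2·P(B_{17.9} ≥ 2.62) = 2(1 − Φ(2.62/√17.9)) ≈ 0.5357

By the reflection principle for Brownian motion, P(M_t ≥ a) = 2 · P(B_t ≥ a) for a ≥ 0. Since B_t ~ N(0, t), P(B_t ≥ 2.62) = 1 − Φ(2.62/√t) = 1 − Φ(2.62/√17.9) = 1 − Φ(0.6193). So
  P(M_{17.9} ≥ 2.62) = 2(1 − Φ(0.6193)) ≈ 0.5357.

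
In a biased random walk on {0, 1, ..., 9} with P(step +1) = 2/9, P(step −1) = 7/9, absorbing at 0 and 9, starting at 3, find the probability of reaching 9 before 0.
P(hit 9 before 0) = (1 − (7/2)^3) / (1 − (7/2)^9) = 64/120457

Let u_k denote P(reach 9 before 0 | start at k). Boundary: u_0 = 0, u_9 = 1. Recurrence: u_k = 2/9·u_{k+1} + 7/9·u_{k-1} for 1 ≤ k ≤ 8. Try u_k = A + B·r^k with r = q/p = (7/9)/(2/9) = 7/2. Substitution satisfies the recurrence; boundary conditions give:
  u_k = (1 − r^k) / (1 − r^N) = (1 − (7/2)^3) / (1 − (7/2)^9) = 64/120457.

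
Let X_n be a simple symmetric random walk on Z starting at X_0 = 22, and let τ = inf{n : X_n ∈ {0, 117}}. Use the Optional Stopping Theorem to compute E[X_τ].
E[X_τ] = 22

X_n is a martingale and τ is a bounded-mean stopping time (indeed τ is finite a.s. with bounded expectation since the walk is in a bounded region). By the OST, E[X_τ] = E[X_0] = 22. Equivalently: E[X_τ] = 117 · P(hit 117 first) + 0 · P(hit 0 first) = 117 · (22/117) = 22.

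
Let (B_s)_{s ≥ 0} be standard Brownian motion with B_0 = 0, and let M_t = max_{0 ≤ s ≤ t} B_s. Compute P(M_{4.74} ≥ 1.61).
P(M_{4.74} ≥ 1.61) = 2·P(B_{4.74} ≥ 1.61) = 2(1 − Φ(1.61/√4.74)) ≈ 0.4596

By the reflection principle for Brownian motion, P(M_t ≥ a) = 2 · P(B_t ≥ a) for a ≥ 0. Since B_t ~ N(0, t), P(B_t ≥ 1.61) = 1 − Φ(1.61/√t) = 1 − Φ(1.61/√4.74) = 1 − Φ(0.7395). So
  P(M_{4.74} ≥ 1.61) = 2(1 − Φ(0.7395)) ≈ 0.4596.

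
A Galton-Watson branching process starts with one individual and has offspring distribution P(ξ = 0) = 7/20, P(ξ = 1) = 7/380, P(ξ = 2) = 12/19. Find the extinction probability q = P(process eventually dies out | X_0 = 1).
q = 133/240

The pgf is f(s) = 7/20 + 7/380·s + 12/19·s². The extinction probability q is the smallest fixed point of f in [0, 1]. Setting s = f(s):
  12/19·s² + (7/380 − 1)·s + 7/20 = 0
  12/19·s² − (7/20 + 12/19)·s + 7/20 = 0
which factors as (s − 1)·(12/19·s − 7/20) = 0, giving roots s = 1 and s = (7/20)/(12/19) = 133/240.
Mean offspring μ = 7/380 + 2·12/19 = 487/380 > 1 (supercritical), so q < 1. The extinction probability is the smaller root: q = (7/20)/(12/19) = 133/240.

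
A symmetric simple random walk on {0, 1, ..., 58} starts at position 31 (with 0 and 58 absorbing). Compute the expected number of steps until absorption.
E[τ | X_0 = 31] = 837

Let v_k = E[τ | X_0 = k]. Boundary: v_0 = v_58 = 0. Recurrence: v_k = 1 + (v_{k-1} + v_{k+1})/2 for 1 ≤ k ≤ 57. The particular solution to v_k − (v_{k-1} + v_{k+1})/2 = 1 is v_k = −k^2. Adding homogeneous solution A + B k and matching boundaries gives v_k = k (58 − k). Substituting k = 31: v_31 = 31 · 27 = 837.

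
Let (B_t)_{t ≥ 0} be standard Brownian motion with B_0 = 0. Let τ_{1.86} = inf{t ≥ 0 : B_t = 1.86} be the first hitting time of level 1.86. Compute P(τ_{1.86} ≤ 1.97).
P(τ_{1.86} ≤ 1.97) = 2(1 − Φ(1.86/√1.97)) = 2(1 − Φ(1.3252)) ≈ 0.1851

By the reflection principle for standard BM, P(τ_b ≤ t) = 2 · P(B_t ≥ b). Since B_t ~ N(0, t), P(B_t ≥ 1.86) = 1 − Φ(1.86/√t) = 1 − Φ(1.86/√1.97) = 1 − Φ(1.3252) ≈ 0.09255. Doubling: P(τ_{1.86} ≤ 1.97) ≈ 2 · 0.09255 = 0.18510 ≈ 0.1851.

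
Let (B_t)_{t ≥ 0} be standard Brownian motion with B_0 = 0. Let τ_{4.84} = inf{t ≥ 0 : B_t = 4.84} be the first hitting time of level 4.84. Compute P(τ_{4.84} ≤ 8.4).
P(τ_{4.84} ≤ 8.4) = 2(1 − Φ(4.84/√8.4)) = 2(1 − Φ(1.6700)) ≈ 0.0949

By the reflection principle for standard BM, P(τ_b ≤ t) = 2 · P(B_t ≥ b). Since B_t ~ N(0, t), P(B_t ≥ 4.84) = 1 − Φ(4.84/√t) = 1 − Φ(4.84/√8.4) = 1 − Φ(1.6700) ≈ 0.04746. Doubling: P(τ_{4.84} ≤ 8.4) ≈ 2 · 0.04746 = 0.09492 ≈ 0.0949.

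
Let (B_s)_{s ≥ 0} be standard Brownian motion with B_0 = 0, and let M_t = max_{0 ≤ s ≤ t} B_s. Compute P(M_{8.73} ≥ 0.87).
P(M_{8.73} ≥ 0.87) = 2·P(B_{8.73} ≥ 0.87) = 2(1 − Φ(0.87/√8.73)) ≈ 0.7684

By the reflection principle for Brownian motion, P(M_t ≥ a) = 2 · P(B_t ≥ a) for a ≥ 0. Since B_t ~ N(0, t), P(B_t ≥ 0.87) = 1 − Φ(0.87/√t) = 1 − Φ(0.87/√8.73) = 1 − Φ(0.2945). So
  P(M_{8.73} ≥ 0.87) = 2(1 − Φ(0.2945)) ≈ 0.7684.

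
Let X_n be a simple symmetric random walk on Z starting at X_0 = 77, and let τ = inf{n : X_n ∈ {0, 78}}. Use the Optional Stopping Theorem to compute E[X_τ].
E[X_τ] = 77

X_n is a martingale and τ is a bounded-mean stopping time (indeed τ is finite a.s. with bounded expectation since the walk is in a bounded region). By the OST, E[X_τ] = E[X_0] = 77. Equivalently: E[X_τ] = 78 · P(hit 78 first) + 0 · P(hit 0 first) = 78 · (77/78) = 77.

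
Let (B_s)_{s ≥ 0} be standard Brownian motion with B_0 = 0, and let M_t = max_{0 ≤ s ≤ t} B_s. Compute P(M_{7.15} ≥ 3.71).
P(M_{7.15} ≥ 3.71) = 2·P(B_{7.15} ≥ 3.71) = 2(1 − Φ(3.71/√7.15)) ≈ 0.1653

By the reflection principle for Brownian motion, P(M_t ≥ a) = 2 · P(B_t ≥ a) for a ≥ 0. Since B_t ~ N(0, t), P(B_t ≥ 3.71) = 1 − Φ(3.71/√t) = 1 − Φ(3.71/√7.15) = 1 − Φ(1.3875). So
  P(M_{7.15} ≥ 3.71) = 2(1 − Φ(1.3875)) ≈ 0.1653.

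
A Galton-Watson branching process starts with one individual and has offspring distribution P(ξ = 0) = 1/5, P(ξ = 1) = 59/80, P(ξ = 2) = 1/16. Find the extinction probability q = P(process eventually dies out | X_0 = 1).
q = 1

Mean offspring μ = 0·1/5 + 1·59/80 + 2·1/16 = 69/80 ≤ 1. For μ ≤ 1 with offspring not concentrated at 1, the Galton-Watson process goes extinct almost surely, so q = 1.
(Algebraic check: The pgf is f(s) = 1/5 + 59/80·s + 1/16·s². The extinction probability q is the smallest fixed point of f in [0, 1]. Setting s = f(s):
  1/16·s² + (59/80 − 1)·s + 1/5 = 0
  1/16·s² − (1/5 + 1/16)·s + 1/5 = 0
which factors as (s − 1)·(1/16·s − 1/5) = 0, giving roots s = 1 and s = (1/5)/(1/16) = 16/5. Since 16/5 ≥ 1, the smallest root in [0, 1] is s = 1.)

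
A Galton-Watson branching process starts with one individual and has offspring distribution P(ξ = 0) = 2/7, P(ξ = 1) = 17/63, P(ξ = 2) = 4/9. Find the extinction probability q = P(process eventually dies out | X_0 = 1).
q = 9/14

The pgf is f(s) = 2/7 + 17/63·s + 4/9·s². The extinction probability q is the smallest fixed point of f in [0, 1]. Setting s = f(s):
  4/9·s² + (17/63 − 1)·s + 2/7 = 0
  4/9·s² − (2/7 + 4/9)·s + 2/7 = 0
which factors as (s − 1)·(4/9·s − 2/7) = 0, giving roots s = 1 and s = (2/7)/(4/9) = 9/14.
Mean offspring μ = 17/63 + 2·4/9 = 73/63 > 1 (supercritical), so q < 1. The extinction probability is the smaller root: q = (2/7)/(4/9) = 9/14.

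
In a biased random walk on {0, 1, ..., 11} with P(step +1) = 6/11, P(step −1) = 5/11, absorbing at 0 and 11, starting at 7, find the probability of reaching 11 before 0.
P(hit 11 before 0) = (1 − (5/6)^7) / (1 − (5/6)^11) = 261547056/313968931

Let u_k denote P(reach 11 before 0 | start at k). Boundary: u_0 = 0, u_11 = 1. Recurrence: u_k = 6/11·u_{k+1} + 5/11·u_{k-1} for 1 ≤ k ≤ 10. Try u_k = A + B·r^k with r = q/p = (5/11)/(6/11) = 5/6. Substitution satisfies the recurrence; boundary conditions give:
  u_k = (1 − r^k) / (1 − r^N) = (1 − (5/6)^7) / (1 − (5/6)^11) = 261547056/313968931.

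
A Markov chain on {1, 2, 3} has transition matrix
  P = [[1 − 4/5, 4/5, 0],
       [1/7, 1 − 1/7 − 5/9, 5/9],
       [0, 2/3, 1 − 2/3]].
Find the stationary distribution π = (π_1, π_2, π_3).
π = (15/169, 84/169, 70/169)

This is a birth-death chain on three states, which satisfies detailed balance: π_1 · P_{12} = π_2 · P_{21} and π_2 · P_{23} = π_3 · P_{32}.
From π_1 · 4/5 = π_2 · 1/7: π_2/π_1 = (4/5)/(1/7) = 28/5.
From π_2 · 5/9 = π_3 · 2/3: π_3/π_2 = (5/9)/(2/3) = 5/6.
Take π_1 proportional to 1; then unnormalized π = (1, 28/5, 14/3). Normalize by dividing by the sum 169/15:
  π = (15/169, 84/169, 70/169).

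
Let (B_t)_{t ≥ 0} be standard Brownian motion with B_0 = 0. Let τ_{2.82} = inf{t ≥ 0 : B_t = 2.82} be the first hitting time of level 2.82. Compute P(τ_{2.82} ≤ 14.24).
P(τ_{2.82} ≤ 14.24) = 2(1 − Φ(2.82/√14.24)) = 2(1 − Φ(0.7473)) ≈ 0.4549

By the reflection principle for standard BM, P(τ_b ≤ t) = 2 · P(B_t ≥ b). Since B_t ~ N(0, t), P(B_t ≥ 2.82) = 1 − Φ(2.82/√t) = 1 − Φ(2.82/√14.24) = 1 − Φ(0.7473) ≈ 0.22744. Doubling: P(τ_{2.82} ≤ 14.24) ≈ 2 · 0.22744 = 0.45488 ≈ 0.4549.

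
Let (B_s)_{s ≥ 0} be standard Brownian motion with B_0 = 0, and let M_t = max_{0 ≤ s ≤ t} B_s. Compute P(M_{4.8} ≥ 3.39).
P(M_{4.8} ≥ 3.39) = 2·P(B_{4.8} ≥ 3.39) = 2(1 − Φ(3.39/√4.8)) ≈ 0.1218

By the reflection principle for Brownian motion, P(M_t ≥ a) = 2 · P(B_t ≥ a) for a ≥ 0. Since B_t ~ N(0, t), P(B_t ≥ 3.39) = 1 − Φ(3.39/√t) = 1 − Φ(3.39/√4.8) = 1 − Φ(1.5473). So
  P(M_{4.8} ≥ 3.39) = 2(1 − Φ(1.5473)) ≈ 0.1218.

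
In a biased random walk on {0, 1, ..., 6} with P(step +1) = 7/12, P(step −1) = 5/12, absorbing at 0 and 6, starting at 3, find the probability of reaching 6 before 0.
P(hit 6 before 0) = (1 − (5/7)^3) / (1 − (5/7)^6) = 343/468

Let u_k denote P(reach 6 before 0 | start at k). Boundary: u_0 = 0, u_6 = 1. Recurrence: u_k = 7/12·u_{k+1} + 5/12·u_{k-1} for 1 ≤ k ≤ 5. Try u_k = A + B·r^k with r = q/p = (5/12)/(7/12) = 5/7. Substitution satisfies the recurrence; boundary conditions give:
  u_k = (1 − r^k) / (1 − r^N) = (1 − (5/7)^3) / (1 − (5/7)^6) = 343/468.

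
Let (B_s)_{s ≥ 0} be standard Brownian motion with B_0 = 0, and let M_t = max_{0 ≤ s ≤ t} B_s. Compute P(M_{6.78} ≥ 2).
P(M_{6.78} ≥ 2) = 2·P(B_{6.78} ≥ 2) = 2(1 − Φ(2/√6.78)) ≈ 0.4424

By the reflection principle for Brownian motion, P(M_t ≥ a) = 2 · P(B_t ≥ a) for a ≥ 0. Since B_t ~ N(0, t), P(B_t ≥ 2) = 1 − Φ(2/√t) = 1 − Φ(2/√6.78) = 1 − Φ(0.7681). So
  P(M_{6.78} ≥ 2) = 2(1 − Φ(0.7681)) ≈ 0.4424.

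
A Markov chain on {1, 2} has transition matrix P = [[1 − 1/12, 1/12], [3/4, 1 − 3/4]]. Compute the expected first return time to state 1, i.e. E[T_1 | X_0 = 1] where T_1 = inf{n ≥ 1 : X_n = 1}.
E[T_1 | X_0 = 1] = 1/π_1 = 10/9

For an irreducible recurrent Markov chain with stationary distribution π, E[T_i | X_0 = i] = 1/π_i (Kac's formula). Here π_1 = (3/4)/(1/12 + 3/4) = (3/4)/(5/6) = 9/10, so E[T_1 | X_0 = 1] = 1/π_1 = (1/12 + 3/4)/(3/4) = (5/6)/(3/4) = 10/9.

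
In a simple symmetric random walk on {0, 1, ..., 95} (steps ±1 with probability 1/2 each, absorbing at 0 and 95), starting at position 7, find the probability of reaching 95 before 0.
P(hit 95 before 0) = 7/95

Let u_k = P(hit 95 before 0 | start at k). Then u_0 = 0, u_95 = 1, and u_k = u_{k-1}/2 + u_{k+1}/2 for 1 ≤ k ≤ 94. This harmonic recurrence is solved by u_k = k/95, giving u_7 = 7/95.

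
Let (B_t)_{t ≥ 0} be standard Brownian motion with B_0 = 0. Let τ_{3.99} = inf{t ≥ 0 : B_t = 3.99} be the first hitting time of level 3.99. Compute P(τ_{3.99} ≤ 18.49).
P(τ_{3.99} ≤ 18.49) = 2(1 − Φ(3.99/√18.49)) = 2(1 − Φ(0.9279)) ≈ 0.3535

By the reflection principle for standard BM, P(τ_b ≤ t) = 2 · P(B_t ≥ b). Since B_t ~ N(0, t), P(B_t ≥ 3.99) = 1 − Φ(3.99/√t) = 1 − Φ(3.99/√18.49) = 1 − Φ(0.9279) ≈ 0.17673. Doubling: P(τ_{3.99} ≤ 18.49) ≈ 2 · 0.17673 = 0.35346 ≈ 0.3535.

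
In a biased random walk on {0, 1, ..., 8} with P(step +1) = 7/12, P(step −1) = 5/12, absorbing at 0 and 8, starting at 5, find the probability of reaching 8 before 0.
P(hit 8 before 0) = (1 − (5/7)^5) / (1 − (5/7)^8) = 2346463/2687088

Let u_k denote P(reach 8 before 0 | start at k). Boundary: u_0 = 0, u_8 = 1. Recurrence: u_k = 7/12·u_{k+1} + 5/12·u_{k-1} for 1 ≤ k ≤ 7. Try u_k = A + B·r^k with r = q/p = (5/12)/(7/12) = 5/7. Substitution satisfies the recurrence; boundary conditions give:
  u_k = (1 − r^k) / (1 − r^N) = (1 − (5/7)^5) / (1 − (5/7)^8) = 2346463/2687088.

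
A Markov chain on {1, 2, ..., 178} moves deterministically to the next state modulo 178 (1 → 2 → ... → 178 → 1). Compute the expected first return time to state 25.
E[T_25 | X_0 = 25] = 178

The chain cycles deterministically, so starting at state 25 it returns in exactly 178 steps. Equivalently, the stationary distribution is uniform π_j = 1/178 for every state j, so by Kac's formula E[T_25] = 1/π_25 = 178.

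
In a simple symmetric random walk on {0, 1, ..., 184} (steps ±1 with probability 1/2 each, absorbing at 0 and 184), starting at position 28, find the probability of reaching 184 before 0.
P(hit 184 before 0) = 28/184 = 7/46

Let u_k = P(hit 184 before 0 | start at k). Then u_0 = 0, u_184 = 1, and u_k = u_{k-1}/2 + u_{k+1}/2 for 1 ≤ k ≤ 183. This harmonic recurrence is solved by u_k = k/184, giving u_28 = 28/184 = 7/46.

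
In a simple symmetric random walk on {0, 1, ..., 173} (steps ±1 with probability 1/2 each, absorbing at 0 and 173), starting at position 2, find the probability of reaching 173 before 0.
P(hit 173 before 0) = 2/173

Let u_k = P(hit 173 before 0 | start at k). Then u_0 = 0, u_173 = 1, and u_k = u_{k-1}/2 + u_{k+1}/2 for 1 ≤ k ≤ 172. This harmonic recurrence is solved by u_k = k/173, giving u_2 = 2/173.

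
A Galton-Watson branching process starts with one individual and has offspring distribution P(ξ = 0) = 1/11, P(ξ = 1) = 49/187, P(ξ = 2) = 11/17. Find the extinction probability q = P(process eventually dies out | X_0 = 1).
q = 17/121

The pgf is f(s) = 1/11 + 49/187·s + 11/17·s². The extinction probability q is the smallest fixed point of f in [0, 1]. Setting s = f(s):
  11/17·s² + (49/187 − 1)·s + 1/11 = 0
  11/17·s² − (1/11 + 11/17)·s + 1/11 = 0
which factors as (s − 1)·(11/17·s − 1/11) = 0, giving roots s = 1 and s = (1/11)/(11/17) = 17/121.
Mean offspring μ = 49/187 + 2·11/17 = 291/187 > 1 (supercritical), so q < 1. The extinction probability is the smaller root: q = (1/11)/(11/17) = 17/121.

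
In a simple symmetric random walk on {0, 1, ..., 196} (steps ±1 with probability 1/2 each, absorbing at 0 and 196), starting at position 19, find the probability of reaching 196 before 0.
P(hit 196 before 0) = 19/196

Let u_k = P(hit 196 before 0 | start at k). Then u_0 = 0, u_196 = 1, and u_k = u_{k-1}/2 + u_{k+1}/2 for 1 ≤ k ≤ 195. This harmonic recurrence is solved by u_k = k/196, giving u_19 = 19/196.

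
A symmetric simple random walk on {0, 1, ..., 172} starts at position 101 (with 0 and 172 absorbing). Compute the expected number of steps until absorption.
E[τ | X_0 = 101] = 7171

Let v_k = E[τ | X_0 = k]. Boundary: v_0 = v_172 = 0. Recurrence: v_k = 1 + (v_{k-1} + v_{k+1})/2 for 1 ≤ k ≤ 171. The particular solution to v_k − (v_{k-1} + v_{k+1})/2 = 1 is v_k = −k^2. Adding homogeneous solution A + B k and matching boundaries gives v_k = k (172 − k). Substituting k = 101: v_101 = 101 · 71 = 7171.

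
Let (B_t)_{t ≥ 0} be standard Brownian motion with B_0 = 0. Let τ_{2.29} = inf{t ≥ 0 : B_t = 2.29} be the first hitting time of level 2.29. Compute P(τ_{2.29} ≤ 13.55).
P(τ_{2.29} ≤ 13.55) = 2(1 − Φ(2.29/√13.55)) = 2(1 − Φ(0.6221)) ≈ 0.5339

By the reflection principle for standard BM, P(τ_b ≤ t) = 2 · P(B_t ≥ b). Since B_t ~ N(0, t), P(B_t ≥ 2.29) = 1 − Φ(2.29/√t) = 1 − Φ(2.29/√13.55) = 1 − Φ(0.6221) ≈ 0.26694. Doubling: P(τ_{2.29} ≤ 13.55) ≈ 2 · 0.26694 = 0.53388 ≈ 0.5339.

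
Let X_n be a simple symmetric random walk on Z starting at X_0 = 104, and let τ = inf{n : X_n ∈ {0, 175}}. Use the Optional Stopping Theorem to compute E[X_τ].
E[X_τ] = 104

X_n is a martingale and τ is a bounded-mean stopping time (indeed τ is finite a.s. with bounded expectation since the walk is in a bounded region). By the OST, E[X_τ] = E[X_0] = 104. Equivalently: E[X_τ] = 175 · P(hit 175 first) + 0 · P(hit 0 first) = 175 · (104/175) = 104.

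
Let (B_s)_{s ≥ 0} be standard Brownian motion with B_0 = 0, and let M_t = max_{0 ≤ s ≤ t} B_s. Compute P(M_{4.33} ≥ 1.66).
P(M_{4.33} ≥ 1.66) = 2·P(B_{4.33} ≥ 1.66) = 2(1 − Φ(1.66/√4.33)) ≈ 0.4250

By the reflection principle for Brownian motion, P(M_t ≥ a) = 2 · P(B_t ≥ a) for a ≥ 0. Since B_t ~ N(0, t), P(B_t ≥ 1.66) = 1 − Φ(1.66/√t) = 1 − Φ(1.66/√4.33) = 1 − Φ(0.7977). So
  P(M_{4.33} ≥ 1.66) = 2(1 − Φ(0.7977)) ≈ 0.4250.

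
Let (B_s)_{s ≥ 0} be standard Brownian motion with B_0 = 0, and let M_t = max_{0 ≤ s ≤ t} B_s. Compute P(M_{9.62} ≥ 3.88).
P(M_{9.62} ≥ 3.88) = 2·P(B_{9.62} ≥ 3.88) = 2(1 − Φ(3.88/√9.62)) ≈ 0.2109

By the reflection principle for Brownian motion, P(M_t ≥ a) = 2 · P(B_t ≥ a) for a ≥ 0. Since B_t ~ N(0, t), P(B_t ≥ 3.88) = 1 − Φ(3.88/√t) = 1 − Φ(3.88/√9.62) = 1 − Φ(1.2510). So
  P(M_{9.62} ≥ 3.88) = 2(1 − Φ(1.2510)) ≈ 0.2109.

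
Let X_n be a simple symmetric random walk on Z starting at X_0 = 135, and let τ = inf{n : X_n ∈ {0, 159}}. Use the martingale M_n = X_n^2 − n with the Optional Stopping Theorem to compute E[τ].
E[τ] = 3240

M_n = X_n^2 − n is a martingale (since E[X_{n+1}^2 | F_n] = X_n^2 + 1). By OST (τ has finite mean in a bounded region), E[M_τ] = E[M_0] = X_0^2 − 0 = 135^2 = 18225. Also E[M_τ] = E[X_τ^2] − E[τ]. The walk exits at 0 or 159, with P(hit 159 first) = 135/159, so E[X_τ^2] = 159^2 · 135/159 + 0 = 21465. Thus E[τ] = E[X_τ^2] − E[M_τ] = 21465 − 18225 = 3240 = 135(159 − 135) = 3240.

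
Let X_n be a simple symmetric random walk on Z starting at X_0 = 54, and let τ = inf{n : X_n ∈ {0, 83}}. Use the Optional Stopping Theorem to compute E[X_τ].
E[X_τ] = 54

X_n is a martingale and τ is a bounded-mean stopping time (indeed τ is finite a.s. with bounded expectation since the walk is in a bounded region). By the OST, E[X_τ] = E[X_0] = 54. Equivalently: E[X_τ] = 83 · P(hit 83 first) + 0 · P(hit 0 first) = 83 · (54/83) = 54.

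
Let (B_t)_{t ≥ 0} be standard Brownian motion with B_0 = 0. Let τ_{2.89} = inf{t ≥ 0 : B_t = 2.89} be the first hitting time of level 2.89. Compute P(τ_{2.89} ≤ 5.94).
P(τ_{2.89} ≤ 5.94) = 2(1 − Φ(2.89/√5.94)) = 2(1 − Φ(1.1858)) ≈ 0.2357

By the reflection principle for standard BM, P(τ_b ≤ t) = 2 · P(B_t ≥ b). Since B_t ~ N(0, t), P(B_t ≥ 2.89) = 1 − Φ(2.89/√t) = 1 − Φ(2.89/√5.94) = 1 − Φ(1.1858) ≈ 0.11785. Doubling: P(τ_{2.89} ≤ 5.94) ≈ 2 · 0.11785 = 0.23570 ≈ 0.2357.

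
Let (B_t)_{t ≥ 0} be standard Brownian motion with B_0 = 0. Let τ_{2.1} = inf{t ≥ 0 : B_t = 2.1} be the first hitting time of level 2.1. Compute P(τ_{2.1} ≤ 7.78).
P(τ_{2.1} ≤ 7.78) = 2(1 − Φ(2.1/√7.78)) = 2(1 − Φ(0.7529)) ≈ 0.4515

By the reflection principle for standard BM, P(τ_b ≤ t) = 2 · P(B_t ≥ b). Since B_t ~ N(0, t), P(B_t ≥ 2.1) = 1 − Φ(2.1/√t) = 1 − Φ(2.1/√7.78) = 1 − Φ(0.7529) ≈ 0.22576. Doubling: P(τ_{2.1} ≤ 7.78) ≈ 2 · 0.22576 = 0.45152 ≈ 0.4515.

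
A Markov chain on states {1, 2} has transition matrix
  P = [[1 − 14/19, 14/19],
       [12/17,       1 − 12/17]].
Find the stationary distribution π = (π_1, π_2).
π_1 = 114/233, π_2 = 119/233

Solve πP = π with π_1 + π_2 = 1. From πP = π: π_1 · (1 − 14/19) + π_2 · 12/17 = π_1 ⇒ π_2 · 12/17 = π_1 · 14/19 ⇒ π_2/π_1 = (14/19)/(12/17) = 119/114. Together with π_1 + π_2 = 1:
  π_1 = (12/17)/(14/19 + 12/17) = (12/17)/(466/323) = 114/233,
  π_2 = (14/19)/(14/19 + 12/17) = (14/19)/(466/323) = 119/233.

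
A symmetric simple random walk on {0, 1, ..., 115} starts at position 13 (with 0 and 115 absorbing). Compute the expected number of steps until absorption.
E[τ | X_0 = 13] = 1326

Let v_k = E[τ | X_0 = k]. Boundary: v_0 = v_115 = 0. Recurrence: v_k = 1 + (v_{k-1} + v_{k+1})/2 for 1 ≤ k ≤ 114. The particular solution to v_k − (v_{k-1} + v_{k+1})/2 = 1 is v_k = −k^2. Adding homogeneous solution A + B k and matching boundaries gives v_k = k (115 − k). Substituting k = 13: v_13 = 13 · 102 = 1326.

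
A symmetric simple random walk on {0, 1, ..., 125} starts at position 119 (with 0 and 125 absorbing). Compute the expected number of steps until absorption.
E[τ | X_0 = 119] = 714

Let v_k = E[τ | X_0 = k]. Boundary: v_0 = v_125 = 0. Recurrence: v_k = 1 + (v_{k-1} + v_{k+1})/2 for 1 ≤ k ≤ 124. The particular solution to v_k − (v_{k-1} + v_{k+1})/2 = 1 is v_k = −k^2. Adding homogeneous solution A + B k and matching boundaries gives v_k = k (125 − k). Substituting k = 119: v_119 = 119 · 6 = 714.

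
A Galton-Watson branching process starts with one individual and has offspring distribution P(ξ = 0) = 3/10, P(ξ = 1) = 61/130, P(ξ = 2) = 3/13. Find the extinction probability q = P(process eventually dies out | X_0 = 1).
q = 1

Mean offspring μ = 0·3/10 + 1·61/130 + 2·3/13 = 121/130 ≤ 1. For μ ≤ 1 with offspring not concentrated at 1, the Galton-Watson process goes extinct almost surely, so q = 1.
(Algebraic check: The pgf is f(s) = 3/10 + 61/130·s + 3/13·s². The extinction probability q is the smallest fixed point of f in [0, 1]. Setting s = f(s):
  3/13·s² + (61/130 − 1)·s + 3/10 = 0
  3/13·s² − (3/10 + 3/13)·s + 3/10 = 0
which factors as (s − 1)·(3/13·s − 3/10) = 0, giving roots s = 1 and s = (3/10)/(3/13) = 13/10. Since 13/10 ≥ 1, the smallest root in [0, 1] is s = 1.)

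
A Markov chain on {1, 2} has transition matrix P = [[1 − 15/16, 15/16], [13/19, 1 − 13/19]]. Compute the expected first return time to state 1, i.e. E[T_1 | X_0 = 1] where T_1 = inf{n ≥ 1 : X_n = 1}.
E[T_1 | X_0 = 1] = 1/π_1 = 493/208

For an irreducible recurrent Markov chain with stationary distribution π, E[T_i | X_0 = i] = 1/π_i (Kac's formula). Here π_1 = (13/19)/(15/16 + 13/19) = (13/19)/(493/304) = 208/493, so E[T_1 | X_0 = 1] = 1/π_1 = (15/16 + 13/19)/(13/19) = (493/304)/(13/19) = 493/208.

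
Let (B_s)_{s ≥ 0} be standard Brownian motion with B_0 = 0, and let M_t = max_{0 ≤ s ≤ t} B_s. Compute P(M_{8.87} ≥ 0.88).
P(M_{8.87} ≥ 0.88) = 2·P(B_{8.87} ≥ 0.88) = 2(1 − Φ(0.88/√8.87)) ≈ 0.7676

By the reflection principle for Brownian motion, P(M_t ≥ a) = 2 · P(B_t ≥ a) for a ≥ 0. Since B_t ~ N(0, t), P(B_t ≥ 0.88) = 1 − Φ(0.88/√t) = 1 − Φ(0.88/√8.87) = 1 − Φ(0.2955). So
  P(M_{8.87} ≥ 0.88) = 2(1 − Φ(0.2955)) ≈ 0.7676.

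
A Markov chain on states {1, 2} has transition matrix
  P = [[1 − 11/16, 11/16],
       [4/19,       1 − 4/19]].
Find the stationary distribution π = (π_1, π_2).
π_1 = 64/273, π_2 = 209/273

Solve πP = π with π_1 + π_2 = 1. From πP = π: π_1 · (1 − 11/16) + π_2 · 4/19 = π_1 ⇒ π_2 · 4/19 = π_1 · 11/16 ⇒ π_2/π_1 = (11/16)/(4/19) = 209/64. Together with π_1 + π_2 = 1:
  π_1 = (4/19)/(11/16 + 4/19) = (4/19)/(273/304) = 64/273,
  π_2 = (11/16)/(11/16 + 4/19) = (11/16)/(273/304) = 209/273.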